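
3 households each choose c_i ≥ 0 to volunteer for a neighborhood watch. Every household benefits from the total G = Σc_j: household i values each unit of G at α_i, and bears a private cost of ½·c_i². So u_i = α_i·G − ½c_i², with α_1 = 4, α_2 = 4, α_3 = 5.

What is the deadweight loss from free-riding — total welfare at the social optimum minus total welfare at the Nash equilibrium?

113

Household i's FOC: ∂u_i/∂c_i = α_i − c_i = 0, so c_i* = α_i.
NE contributions = (4, 4, 5); G = 13.
W^NE = (Σα)·G − ½Σα_i² = 13² − ½·57 = 140.5.
Planner sets c_i = Σα_j = 13 for every i, so G^SO = 3·13 = 39.
W^SO = (Σα)·G^SO − ½·3·(Σα)² = (3/2)·13² = 253.5.
Deadweight loss = W^SO − W^NE = 113.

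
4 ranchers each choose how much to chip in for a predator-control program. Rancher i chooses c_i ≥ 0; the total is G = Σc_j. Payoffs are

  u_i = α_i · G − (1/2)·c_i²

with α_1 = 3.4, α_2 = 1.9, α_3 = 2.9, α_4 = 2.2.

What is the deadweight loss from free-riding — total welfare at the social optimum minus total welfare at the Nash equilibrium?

Rancher i's FOC: ∂u_i/∂c_i = α_i − c_i = 0, so c_i* = α_i.
NE contributions = (3.4, 1.9, 2.9, 2.2); G = 10.4.
W^NE = (Σα)·G − ½Σα_i² = 10.4² − ½·28.42 = 93.95.
Planner sets c_i = Σα_j = 10.4 for every i, so G^SO = 4·10.4 = 41.6.
W^SO = (Σα)·G^SO − ½·4·(Σα)² = (4/2)·10.4² = 216.32.
Deadweight loss = W^SO − W^NE = 122.37.

122.37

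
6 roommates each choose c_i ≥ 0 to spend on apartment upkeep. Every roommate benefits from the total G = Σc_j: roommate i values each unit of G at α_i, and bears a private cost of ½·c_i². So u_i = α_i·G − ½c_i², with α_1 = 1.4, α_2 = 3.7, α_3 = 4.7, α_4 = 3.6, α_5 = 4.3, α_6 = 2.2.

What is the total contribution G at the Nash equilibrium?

Roommate i's FOC: ∂u_i/∂c_i = α_i − c_i = 0, so c_i* = α_i.
NE contributions = (1.4, 3.7, 4.7, 3.6, 4.3, 2.2); G = 19.9.

19.9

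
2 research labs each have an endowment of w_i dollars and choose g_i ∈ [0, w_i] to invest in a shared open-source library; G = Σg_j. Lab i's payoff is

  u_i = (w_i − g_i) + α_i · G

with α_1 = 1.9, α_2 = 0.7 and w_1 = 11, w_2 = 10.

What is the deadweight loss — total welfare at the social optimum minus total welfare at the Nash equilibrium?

16

∂u_i/∂g_i = α_i − 1, so lab i contributes w_i if α_i > 1, else 0.
α_i > 1 for i ∈ {1}; NE contributions (11, 0), G = 11.
W^NE = Σw_i − G^NE + (Σα_i)·G^NE = 21 + 1.6·11 = 38.6.
Planner: ∂(Σu_j)/∂g_i = Σα_j − 1 = 1.6 > 0, so everyone contributes w_i; G^SO = 21, W^SO = 21 + 1.6·21 = 54.6.
Deadweight loss = 16.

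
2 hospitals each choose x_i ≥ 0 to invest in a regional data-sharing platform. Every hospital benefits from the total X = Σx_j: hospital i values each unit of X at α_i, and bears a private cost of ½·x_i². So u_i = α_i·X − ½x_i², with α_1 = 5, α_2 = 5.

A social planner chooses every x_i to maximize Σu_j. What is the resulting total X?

Planner FOC: ∂(Σu_j)/∂x_i = (Σα_j) − x_i = 0, so x_i^SO = Σα_j = 10 for every i; X^SO = 20.

20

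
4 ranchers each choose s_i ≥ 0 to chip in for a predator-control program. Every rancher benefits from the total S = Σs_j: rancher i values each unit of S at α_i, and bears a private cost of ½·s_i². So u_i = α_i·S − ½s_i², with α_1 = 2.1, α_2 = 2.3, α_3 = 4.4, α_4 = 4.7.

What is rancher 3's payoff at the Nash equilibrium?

49.72

Rancher i's FOC: ∂u_i/∂s_i = α_i − s_i = 0, so s_i* = α_i.
NE contributions = (2.1, 2.3, 4.4, 4.7); S = 13.5.
u_3 = α_3·S − ½·(s_3)² = 4.4·13.5 − ½·4.4² = 49.72.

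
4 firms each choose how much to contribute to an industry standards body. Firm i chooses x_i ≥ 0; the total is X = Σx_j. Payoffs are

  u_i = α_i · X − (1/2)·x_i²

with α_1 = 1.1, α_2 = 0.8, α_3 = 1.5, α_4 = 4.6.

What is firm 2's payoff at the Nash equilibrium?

Firm i's FOC: ∂u_i/∂x_i = α_i − x_i = 0, so x_i* = α_i.
NE contributions = (1.1, 0.8, 1.5, 4.6); X = 8.
u_2 = α_2·X − ½·(x_2)² = 0.8·8 − ½·0.8² = 6.08.

6.08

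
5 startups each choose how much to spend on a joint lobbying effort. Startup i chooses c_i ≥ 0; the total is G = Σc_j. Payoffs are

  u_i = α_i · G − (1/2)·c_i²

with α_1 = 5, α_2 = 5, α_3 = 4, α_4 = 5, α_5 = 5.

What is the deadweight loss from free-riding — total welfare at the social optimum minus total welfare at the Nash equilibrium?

922

Startup i's FOC: ∂u_i/∂c_i = α_i − c_i = 0, so c_i* = α_i.
NE contributions = (5, 5, 4, 5, 5); G = 24.
W^NE = (Σα)·G − ½Σα_i² = 24² − ½·116 = 518.
Planner sets c_i = Σα_j = 24 for every i, so G^SO = 5·24 = 120.
W^SO = (Σα)·G^SO − ½·5·(Σα)² = (5/2)·24² = 1440.
Deadweight loss = W^SO − W^NE = 922.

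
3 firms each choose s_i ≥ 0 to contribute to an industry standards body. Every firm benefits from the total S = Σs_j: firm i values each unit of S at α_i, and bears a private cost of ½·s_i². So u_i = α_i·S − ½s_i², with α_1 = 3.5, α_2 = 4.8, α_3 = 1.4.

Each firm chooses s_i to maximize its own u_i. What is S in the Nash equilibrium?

Firm i's FOC: ∂u_i/∂s_i = α_i − s_i = 0, so s_i* = α_i.
NE contributions = (3.5, 4.8, 1.4); S = 9.7.

9.7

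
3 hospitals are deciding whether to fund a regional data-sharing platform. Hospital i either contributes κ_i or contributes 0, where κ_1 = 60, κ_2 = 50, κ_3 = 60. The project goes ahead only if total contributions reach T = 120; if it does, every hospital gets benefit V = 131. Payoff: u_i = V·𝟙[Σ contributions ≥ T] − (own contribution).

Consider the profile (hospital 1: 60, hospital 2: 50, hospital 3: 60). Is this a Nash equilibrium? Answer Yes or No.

Total = 170 ≥ 120: provided.
Hospital 1 (pledges 60, payoff 71): dropping to 0 → total 110, payoff 0. No gain.
Hospital 2 (pledges 50, payoff 81): dropping to 0 → total 120, payoff 131. Profitable deviation.

No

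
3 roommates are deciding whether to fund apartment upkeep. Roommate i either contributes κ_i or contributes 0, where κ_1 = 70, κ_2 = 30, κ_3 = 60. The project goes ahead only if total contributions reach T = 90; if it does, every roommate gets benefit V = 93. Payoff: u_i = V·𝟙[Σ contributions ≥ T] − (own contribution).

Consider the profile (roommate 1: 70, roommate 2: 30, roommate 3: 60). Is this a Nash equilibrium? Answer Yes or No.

No

Total = 160 ≥ 90: provided.
Roommate 1 (pledges 70, payoff 23): dropping to 0 → total 90, payoff 93. Profitable deviation.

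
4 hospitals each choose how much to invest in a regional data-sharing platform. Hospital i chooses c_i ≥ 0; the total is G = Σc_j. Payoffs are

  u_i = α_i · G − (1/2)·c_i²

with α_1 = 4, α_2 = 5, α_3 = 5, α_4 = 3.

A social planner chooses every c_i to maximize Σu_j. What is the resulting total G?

68

Planner FOC: ∂(Σu_j)/∂c_i = (Σα_j) − c_i = 0, so c_i^SO = Σα_j = 17 for every i; G^SO = 68.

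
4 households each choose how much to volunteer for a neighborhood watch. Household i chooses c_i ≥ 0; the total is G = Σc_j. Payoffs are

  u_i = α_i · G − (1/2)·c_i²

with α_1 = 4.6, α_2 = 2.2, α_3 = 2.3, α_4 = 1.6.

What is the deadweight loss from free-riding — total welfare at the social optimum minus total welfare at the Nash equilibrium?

Household i's FOC: ∂u_i/∂c_i = α_i − c_i = 0, so c_i* = α_i.
NE contributions = (4.6, 2.2, 2.3, 1.6); G = 10.7.
W^NE = (Σα)·G − ½Σα_i² = 10.7² − ½·33.85 = 97.565.
Planner sets c_i = Σα_j = 10.7 for every i, so G^SO = 4·10.7 = 42.8.
W^SO = (Σα)·G^SO − ½·4·(Σα)² = (4/2)·10.7² = 228.98.
Deadweight loss = W^SO − W^NE = 131.415.

131.415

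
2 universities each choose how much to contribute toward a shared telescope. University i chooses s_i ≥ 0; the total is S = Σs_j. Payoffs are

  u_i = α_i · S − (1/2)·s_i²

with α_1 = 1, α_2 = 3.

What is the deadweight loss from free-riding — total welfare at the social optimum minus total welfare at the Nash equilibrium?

5

University i's FOC: ∂u_i/∂s_i = α_i − s_i = 0, so s_i* = α_i.
NE contributions = (1, 3); S = 4.
W^NE = (Σα)·S − ½Σα_i² = 4² − ½·10 = 11.
Planner sets s_i = Σα_j = 4 for every i, so S^SO = 2·4 = 8.
W^SO = (Σα)·S^SO − ½·2·(Σα)² = (2/2)·4² = 16.
Deadweight loss = W^SO − W^NE = 5.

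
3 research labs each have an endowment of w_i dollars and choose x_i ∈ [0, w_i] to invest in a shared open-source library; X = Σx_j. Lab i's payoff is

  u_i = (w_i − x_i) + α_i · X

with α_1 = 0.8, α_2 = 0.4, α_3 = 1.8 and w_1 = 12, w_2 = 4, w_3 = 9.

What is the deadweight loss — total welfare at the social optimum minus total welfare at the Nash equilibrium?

∂u_i/∂x_i = α_i − 1, so lab i contributes w_i if α_i > 1, else 0.
α_i > 1 for i ∈ {3}; NE contributions (0, 0, 9), X = 9.
W^NE = Σw_i − X^NE + (Σα_i)·X^NE = 25 + 2·9 = 43.
Planner: ∂(Σu_j)/∂x_i = Σα_j − 1 = 2 > 0, so everyone contributes w_i; X^SO = 25, W^SO = 25 + 2·25 = 75.
Deadweight loss = 32.

32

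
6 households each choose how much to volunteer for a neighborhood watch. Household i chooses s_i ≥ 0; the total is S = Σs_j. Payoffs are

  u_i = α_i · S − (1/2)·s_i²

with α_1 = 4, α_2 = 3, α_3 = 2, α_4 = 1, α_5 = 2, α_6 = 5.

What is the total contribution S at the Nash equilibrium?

Household i's FOC: ∂u_i/∂s_i = α_i − s_i = 0, so s_i* = α_i.
NE contributions = (4, 3, 2, 1, 2, 5); S = 17.

17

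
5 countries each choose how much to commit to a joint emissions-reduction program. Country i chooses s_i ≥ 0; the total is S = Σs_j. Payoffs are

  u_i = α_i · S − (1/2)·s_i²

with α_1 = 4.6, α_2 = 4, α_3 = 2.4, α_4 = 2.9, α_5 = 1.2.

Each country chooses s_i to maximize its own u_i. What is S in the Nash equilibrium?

Country i's FOC: ∂u_i/∂s_i = α_i − s_i = 0, so s_i* = α_i.
NE contributions = (4.6, 4, 2.4, 2.9, 1.2); S = 15.1.

15.1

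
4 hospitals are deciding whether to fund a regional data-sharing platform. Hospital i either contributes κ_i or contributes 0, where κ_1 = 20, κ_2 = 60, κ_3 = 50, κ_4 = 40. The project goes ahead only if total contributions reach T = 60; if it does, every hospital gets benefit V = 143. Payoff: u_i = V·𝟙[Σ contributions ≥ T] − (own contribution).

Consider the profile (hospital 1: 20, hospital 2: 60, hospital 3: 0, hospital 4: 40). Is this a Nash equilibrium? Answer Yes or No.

Total = 120 ≥ 60: provided.
Hospital 1 (pledges 20, payoff 123): dropping to 0 → total 100, payoff 143. Profitable deviation.

No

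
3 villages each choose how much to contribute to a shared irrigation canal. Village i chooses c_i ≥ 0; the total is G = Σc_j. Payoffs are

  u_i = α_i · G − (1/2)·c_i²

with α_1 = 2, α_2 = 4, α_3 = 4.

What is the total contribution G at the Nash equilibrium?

Village i's FOC: ∂u_i/∂c_i = α_i − c_i = 0, so c_i* = α_i.
NE contributions = (2, 4, 4); G = 10.

10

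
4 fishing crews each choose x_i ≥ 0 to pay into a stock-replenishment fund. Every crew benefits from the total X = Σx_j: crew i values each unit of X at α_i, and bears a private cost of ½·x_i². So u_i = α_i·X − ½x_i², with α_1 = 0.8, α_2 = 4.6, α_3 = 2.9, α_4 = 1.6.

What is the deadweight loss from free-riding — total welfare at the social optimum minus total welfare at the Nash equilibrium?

114.395

Crew i's FOC: ∂u_i/∂x_i = α_i − x_i = 0, so x_i* = α_i.
NE contributions = (0.8, 4.6, 2.9, 1.6); X = 9.9.
W^NE = (Σα)·X − ½Σα_i² = 9.9² − ½·32.77 = 81.625.
Planner sets x_i = Σα_j = 9.9 for every i, so X^SO = 4·9.9 = 39.6.
W^SO = (Σα)·X^SO − ½·4·(Σα)² = (4/2)·9.9² = 196.02.
Deadweight loss = W^SO − W^NE = 114.395.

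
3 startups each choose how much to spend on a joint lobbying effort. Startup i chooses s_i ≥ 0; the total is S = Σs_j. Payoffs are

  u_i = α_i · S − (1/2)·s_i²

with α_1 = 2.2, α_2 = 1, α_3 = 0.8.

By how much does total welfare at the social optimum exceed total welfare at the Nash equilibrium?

Startup i's FOC: ∂u_i/∂s_i = α_i − s_i = 0, so s_i* = α_i.
NE contributions = (2.2, 1, 0.8); S = 4.
W^NE = (Σα)·S − ½Σα_i² = 4² − ½·6.48 = 12.76.
Planner sets s_i = Σα_j = 4 for every i, so S^SO = 3·4 = 12.
W^SO = (Σα)·S^SO − ½·3·(Σα)² = (3/2)·4² = 24.
Deadweight loss = W^SO − W^NE = 11.24.

11.24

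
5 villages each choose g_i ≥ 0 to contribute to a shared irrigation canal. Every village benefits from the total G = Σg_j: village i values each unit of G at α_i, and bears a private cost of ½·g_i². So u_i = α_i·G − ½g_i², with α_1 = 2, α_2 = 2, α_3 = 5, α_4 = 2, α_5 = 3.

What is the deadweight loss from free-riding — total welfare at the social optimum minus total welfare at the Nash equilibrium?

317

Village i's FOC: ∂u_i/∂g_i = α_i − g_i = 0, so g_i* = α_i.
NE contributions = (2, 2, 5, 2, 3); G = 14.
W^NE = (Σα)·G − ½Σα_i² = 14² − ½·46 = 173.
Planner sets g_i = Σα_j = 14 for every i, so G^SO = 5·14 = 70.
W^SO = (Σα)·G^SO − ½·5·(Σα)² = (5/2)·14² = 490.
Deadweight loss = W^SO − W^NE = 317.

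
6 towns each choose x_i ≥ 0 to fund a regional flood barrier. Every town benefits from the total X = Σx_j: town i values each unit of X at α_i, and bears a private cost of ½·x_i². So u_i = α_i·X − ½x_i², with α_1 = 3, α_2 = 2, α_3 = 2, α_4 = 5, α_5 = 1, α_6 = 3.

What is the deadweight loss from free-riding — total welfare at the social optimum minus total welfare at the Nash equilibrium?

Town i's FOC: ∂u_i/∂x_i = α_i − x_i = 0, so x_i* = α_i.
NE contributions = (3, 2, 2, 5, 1, 3); X = 16.
W^NE = (Σα)·X − ½Σα_i² = 16² − ½·52 = 230.
Planner sets x_i = Σα_j = 16 for every i, so X^SO = 6·16 = 96.
W^SO = (Σα)·X^SO − ½·6·(Σα)² = (6/2)·16² = 768.
Deadweight loss = W^SO − W^NE = 538.

538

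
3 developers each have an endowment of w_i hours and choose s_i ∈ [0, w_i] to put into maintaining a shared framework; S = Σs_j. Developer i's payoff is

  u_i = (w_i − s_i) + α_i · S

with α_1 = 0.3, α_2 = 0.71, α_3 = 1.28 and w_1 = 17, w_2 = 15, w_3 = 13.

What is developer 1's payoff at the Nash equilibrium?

∂u_i/∂s_i = α_i − 1, so developer i contributes w_i if α_i > 1, else 0.
α_i > 1 for i ∈ {3}; NE contributions (0, 0, 13), S = 13.
u_1 = (17 − 0) + 0.3·13 = 20.9.

20.9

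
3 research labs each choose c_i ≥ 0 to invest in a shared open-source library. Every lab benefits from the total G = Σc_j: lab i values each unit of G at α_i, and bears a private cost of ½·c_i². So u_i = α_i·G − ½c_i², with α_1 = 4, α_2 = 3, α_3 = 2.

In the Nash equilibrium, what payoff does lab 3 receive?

Lab i's FOC: ∂u_i/∂c_i = α_i − c_i = 0, so c_i* = α_i.
NE contributions = (4, 3, 2); G = 9.
u_3 = α_3·G − ½·(c_3)² = 2·9 − ½·2² = 16.

16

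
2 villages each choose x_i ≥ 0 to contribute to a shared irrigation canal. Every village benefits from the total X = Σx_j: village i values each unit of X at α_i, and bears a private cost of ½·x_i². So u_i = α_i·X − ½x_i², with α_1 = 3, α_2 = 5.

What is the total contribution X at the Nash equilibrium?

Village i's FOC: ∂u_i/∂x_i = α_i − x_i = 0, so x_i* = α_i.
NE contributions = (3, 5); X = 8.

8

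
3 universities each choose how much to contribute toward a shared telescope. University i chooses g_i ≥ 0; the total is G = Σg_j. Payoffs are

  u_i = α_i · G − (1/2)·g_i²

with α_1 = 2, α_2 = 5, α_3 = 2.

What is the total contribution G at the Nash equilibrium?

University i's FOC: ∂u_i/∂g_i = α_i − g_i = 0, so g_i* = α_i.
NE contributions = (2, 5, 2); G = 9.

9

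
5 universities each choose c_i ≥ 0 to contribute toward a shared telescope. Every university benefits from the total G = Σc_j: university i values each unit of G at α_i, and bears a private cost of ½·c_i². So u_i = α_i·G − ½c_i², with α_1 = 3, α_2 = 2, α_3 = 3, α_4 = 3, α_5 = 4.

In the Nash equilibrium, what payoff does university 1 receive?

40.5

University i's FOC: ∂u_i/∂c_i = α_i − c_i = 0, so c_i* = α_i.
NE contributions = (3, 2, 3, 3, 4); G = 15.
u_1 = α_1·G − ½·(c_1)² = 3·15 − ½·3² = 40.5.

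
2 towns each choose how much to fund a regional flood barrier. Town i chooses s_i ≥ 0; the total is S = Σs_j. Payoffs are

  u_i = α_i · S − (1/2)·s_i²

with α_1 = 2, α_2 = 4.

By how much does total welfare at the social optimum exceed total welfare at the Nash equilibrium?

Town i's FOC: ∂u_i/∂s_i = α_i − s_i = 0, so s_i* = α_i.
NE contributions = (2, 4); S = 6.
W^NE = (Σα)·S − ½Σα_i² = 6² − ½·20 = 26.
Planner sets s_i = Σα_j = 6 for every i, so S^SO = 2·6 = 12.
W^SO = (Σα)·S^SO − ½·2·(Σα)² = (2/2)·6² = 36.
Deadweight loss = W^SO − W^NE = 10.

10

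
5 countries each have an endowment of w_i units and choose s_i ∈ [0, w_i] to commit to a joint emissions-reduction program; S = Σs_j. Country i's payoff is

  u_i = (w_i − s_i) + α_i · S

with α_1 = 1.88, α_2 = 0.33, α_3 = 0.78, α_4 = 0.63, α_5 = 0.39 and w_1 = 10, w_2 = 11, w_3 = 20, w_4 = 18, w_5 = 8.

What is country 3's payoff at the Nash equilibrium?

27.8

∂u_i/∂s_i = α_i − 1, so country i contributes w_i if α_i > 1, else 0.
α_i > 1 for i ∈ {1}; NE contributions (10, 0, 0, 0, 0), S = 10.
u_3 = (20 − 0) + 0.78·10 = 27.8.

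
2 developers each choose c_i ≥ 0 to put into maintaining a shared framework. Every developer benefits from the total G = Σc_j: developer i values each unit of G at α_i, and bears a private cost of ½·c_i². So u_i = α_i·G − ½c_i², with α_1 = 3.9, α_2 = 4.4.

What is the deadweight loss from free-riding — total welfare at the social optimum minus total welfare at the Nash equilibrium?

17.285

Developer i's FOC: ∂u_i/∂c_i = α_i − c_i = 0, so c_i* = α_i.
NE contributions = (3.9, 4.4); G = 8.3.
W^NE = (Σα)·G − ½Σα_i² = 8.3² − ½·34.57 = 51.605.
Planner sets c_i = Σα_j = 8.3 for every i, so G^SO = 2·8.3 = 16.6.
W^SO = (Σα)·G^SO − ½·2·(Σα)² = (2/2)·8.3² = 68.89.
Deadweight loss = W^SO − W^NE = 17.285.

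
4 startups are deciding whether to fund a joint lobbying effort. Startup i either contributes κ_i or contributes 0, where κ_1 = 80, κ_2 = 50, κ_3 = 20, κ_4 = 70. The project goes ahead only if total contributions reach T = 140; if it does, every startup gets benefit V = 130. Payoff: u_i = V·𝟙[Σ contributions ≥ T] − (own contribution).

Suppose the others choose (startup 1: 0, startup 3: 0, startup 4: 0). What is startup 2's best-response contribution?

0

Others' total = 0. Even contributing 50 gives 50 < 140: no benefit either way.
Best response: 0.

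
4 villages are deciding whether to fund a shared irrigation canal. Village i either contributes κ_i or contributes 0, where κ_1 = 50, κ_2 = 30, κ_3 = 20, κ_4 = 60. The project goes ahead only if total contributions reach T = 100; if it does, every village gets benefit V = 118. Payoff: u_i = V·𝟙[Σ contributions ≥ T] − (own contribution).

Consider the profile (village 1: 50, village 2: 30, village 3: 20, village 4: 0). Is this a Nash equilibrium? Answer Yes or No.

Total = 100 ≥ 100: provided.
Village 1 (pledges 50, payoff 68): dropping to 0 → total 50, payoff 0. No gain.
Village 2 (pledges 30, payoff 88): dropping to 0 → total 70, payoff 0. No gain.
Village 3 (pledges 20, payoff 98): dropping to 0 → total 80, payoff 0. No gain.
Village 4 (pledges 0, payoff 118): pledging 60 → total 160, payoff 58. No gain.

Yes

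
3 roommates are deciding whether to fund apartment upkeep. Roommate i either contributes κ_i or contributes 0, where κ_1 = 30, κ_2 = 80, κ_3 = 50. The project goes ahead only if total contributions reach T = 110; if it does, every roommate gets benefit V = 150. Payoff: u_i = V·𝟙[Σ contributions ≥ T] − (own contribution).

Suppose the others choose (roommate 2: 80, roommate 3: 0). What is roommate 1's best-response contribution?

30

Others' total = 80. Contributing 30 brings total to 110 ≥ 110: gain V − κ_1 = 120.
Best response: 30.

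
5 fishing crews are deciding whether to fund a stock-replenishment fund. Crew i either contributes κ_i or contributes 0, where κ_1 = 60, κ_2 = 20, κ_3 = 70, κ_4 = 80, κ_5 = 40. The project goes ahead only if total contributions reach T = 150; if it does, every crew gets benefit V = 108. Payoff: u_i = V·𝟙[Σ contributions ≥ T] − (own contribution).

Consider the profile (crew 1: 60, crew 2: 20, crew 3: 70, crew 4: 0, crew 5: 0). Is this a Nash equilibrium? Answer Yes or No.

Total = 150 ≥ 150: provided.
Crew 1 (pledges 60, payoff 48): dropping to 0 → total 90, payoff 0. No gain.
Crew 2 (pledges 20, payoff 88): dropping to 0 → total 130, payoff 0. No gain.
Crew 3 (pledges 70, payoff 38): dropping to 0 → total 80, payoff 0. No gain.
Crew 4 (pledges 0, payoff 108): pledging 80 → total 230, payoff 28. No gain.
Crew 5 (pledges 0, payoff 108): pledging 40 → total 190, payoff 68. No gain.

Yes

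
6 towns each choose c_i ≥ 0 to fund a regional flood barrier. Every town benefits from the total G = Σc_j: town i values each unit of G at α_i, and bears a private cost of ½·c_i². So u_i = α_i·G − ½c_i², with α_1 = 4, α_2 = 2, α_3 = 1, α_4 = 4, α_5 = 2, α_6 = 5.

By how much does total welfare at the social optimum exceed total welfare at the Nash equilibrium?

Town i's FOC: ∂u_i/∂c_i = α_i − c_i = 0, so c_i* = α_i.
NE contributions = (4, 2, 1, 4, 2, 5); G = 18.
W^NE = (Σα)·G − ½Σα_i² = 18² − ½·66 = 291.
Planner sets c_i = Σα_j = 18 for every i, so G^SO = 6·18 = 108.
W^SO = (Σα)·G^SO − ½·6·(Σα)² = (6/2)·18² = 972.
Deadweight loss = W^SO − W^NE = 681.

681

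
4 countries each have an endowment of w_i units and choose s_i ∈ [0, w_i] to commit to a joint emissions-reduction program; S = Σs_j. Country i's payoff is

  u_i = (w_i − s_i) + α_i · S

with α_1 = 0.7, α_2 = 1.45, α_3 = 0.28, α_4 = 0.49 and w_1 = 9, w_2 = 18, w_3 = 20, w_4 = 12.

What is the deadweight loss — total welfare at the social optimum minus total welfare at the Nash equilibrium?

∂u_i/∂s_i = α_i − 1, so country i contributes w_i if α_i > 1, else 0.
α_i > 1 for i ∈ {2}; NE contributions (0, 18, 0, 0), S = 18.
W^NE = Σw_i − S^NE + (Σα_i)·S^NE = 59 + 1.92·18 = 93.56.
Planner: ∂(Σu_j)/∂s_i = Σα_j − 1 = 1.92 > 0, so everyone contributes w_i; S^SO = 59, W^SO = 59 + 1.92·59 = 172.28.
Deadweight loss = 78.72.

78.72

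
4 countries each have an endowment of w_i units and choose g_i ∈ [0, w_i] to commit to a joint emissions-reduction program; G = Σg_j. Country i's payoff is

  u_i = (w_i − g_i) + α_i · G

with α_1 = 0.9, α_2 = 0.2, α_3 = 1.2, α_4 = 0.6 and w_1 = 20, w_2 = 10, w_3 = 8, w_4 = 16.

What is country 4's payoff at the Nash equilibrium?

20.8

∂u_i/∂g_i = α_i − 1, so country i contributes w_i if α_i > 1, else 0.
α_i > 1 for i ∈ {3}; NE contributions (0, 0, 8, 0), G = 8.
u_4 = (16 − 0) + 0.6·8 = 20.8.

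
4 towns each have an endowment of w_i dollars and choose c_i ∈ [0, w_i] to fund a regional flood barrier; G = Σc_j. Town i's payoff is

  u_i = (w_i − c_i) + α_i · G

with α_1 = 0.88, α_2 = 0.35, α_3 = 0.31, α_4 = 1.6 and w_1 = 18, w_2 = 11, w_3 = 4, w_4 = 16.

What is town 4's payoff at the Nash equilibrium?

∂u_i/∂c_i = α_i − 1, so town i contributes w_i if α_i > 1, else 0.
α_i > 1 for i ∈ {4}; NE contributions (0, 0, 0, 16), G = 16.
u_4 = (16 − 16) + 1.6·16 = 25.6.

25.6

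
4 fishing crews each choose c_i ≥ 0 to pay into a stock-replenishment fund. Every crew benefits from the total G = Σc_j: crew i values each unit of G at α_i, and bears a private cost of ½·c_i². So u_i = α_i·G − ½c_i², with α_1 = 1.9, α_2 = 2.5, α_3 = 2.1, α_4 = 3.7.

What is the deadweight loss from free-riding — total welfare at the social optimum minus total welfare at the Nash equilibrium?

118.02

Crew i's FOC: ∂u_i/∂c_i = α_i − c_i = 0, so c_i* = α_i.
NE contributions = (1.9, 2.5, 2.1, 3.7); G = 10.2.
W^NE = (Σα)·G − ½Σα_i² = 10.2² − ½·27.96 = 90.06.
Planner sets c_i = Σα_j = 10.2 for every i, so G^SO = 4·10.2 = 40.8.
W^SO = (Σα)·G^SO − ½·4·(Σα)² = (4/2)·10.2² = 208.08.
Deadweight loss = W^SO − W^NE = 118.02.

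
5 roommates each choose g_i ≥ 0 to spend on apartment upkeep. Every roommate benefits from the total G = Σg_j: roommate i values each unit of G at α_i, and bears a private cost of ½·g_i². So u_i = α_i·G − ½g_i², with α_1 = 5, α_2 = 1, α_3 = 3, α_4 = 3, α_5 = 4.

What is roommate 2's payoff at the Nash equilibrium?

Roommate i's FOC: ∂u_i/∂g_i = α_i − g_i = 0, so g_i* = α_i.
NE contributions = (5, 1, 3, 3, 4); G = 16.
u_2 = α_2·G − ½·(g_2)² = 1·16 − ½·1² = 15.5.

15.5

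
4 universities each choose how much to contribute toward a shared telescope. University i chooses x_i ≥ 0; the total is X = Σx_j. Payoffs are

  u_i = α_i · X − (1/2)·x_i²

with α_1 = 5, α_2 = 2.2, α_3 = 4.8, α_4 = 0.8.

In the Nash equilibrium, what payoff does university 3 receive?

University i's FOC: ∂u_i/∂x_i = α_i − x_i = 0, so x_i* = α_i.
NE contributions = (5, 2.2, 4.8, 0.8); X = 12.8.
u_3 = α_3·X − ½·(x_3)² = 4.8·12.8 − ½·4.8² = 49.92.

49.92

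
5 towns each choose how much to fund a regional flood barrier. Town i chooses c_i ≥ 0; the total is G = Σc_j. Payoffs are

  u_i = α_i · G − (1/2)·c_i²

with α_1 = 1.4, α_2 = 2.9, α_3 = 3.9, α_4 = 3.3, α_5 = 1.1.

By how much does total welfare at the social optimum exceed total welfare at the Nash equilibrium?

Town i's FOC: ∂u_i/∂c_i = α_i − c_i = 0, so c_i* = α_i.
NE contributions = (1.4, 2.9, 3.9, 3.3, 1.1); G = 12.6.
W^NE = (Σα)·G − ½Σα_i² = 12.6² − ½·37.68 = 139.92.
Planner sets c_i = Σα_j = 12.6 for every i, so G^SO = 5·12.6 = 63.
W^SO = (Σα)·G^SO − ½·5·(Σα)² = (5/2)·12.6² = 396.9.
Deadweight loss = W^SO − W^NE = 256.98.

256.98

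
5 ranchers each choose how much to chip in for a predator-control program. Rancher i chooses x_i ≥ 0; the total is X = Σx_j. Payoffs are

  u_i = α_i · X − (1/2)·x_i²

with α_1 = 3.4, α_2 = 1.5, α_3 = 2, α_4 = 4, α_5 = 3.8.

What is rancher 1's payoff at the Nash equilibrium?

Rancher i's FOC: ∂u_i/∂x_i = α_i − x_i = 0, so x_i* = α_i.
NE contributions = (3.4, 1.5, 2, 4, 3.8); X = 14.7.
u_1 = α_1·X − ½·(x_1)² = 3.4·14.7 − ½·3.4² = 44.2.

44.2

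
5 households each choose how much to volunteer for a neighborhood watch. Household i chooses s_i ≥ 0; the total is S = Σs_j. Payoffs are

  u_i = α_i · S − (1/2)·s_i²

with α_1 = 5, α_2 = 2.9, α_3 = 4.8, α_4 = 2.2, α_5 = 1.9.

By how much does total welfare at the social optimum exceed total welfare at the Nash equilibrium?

Household i's FOC: ∂u_i/∂s_i = α_i − s_i = 0, so s_i* = α_i.
NE contributions = (5, 2.9, 4.8, 2.2, 1.9); S = 16.8.
W^NE = (Σα)·S − ½Σα_i² = 16.8² − ½·64.9 = 249.79.
Planner sets s_i = Σα_j = 16.8 for every i, so S^SO = 5·16.8 = 84.
W^SO = (Σα)·S^SO − ½·5·(Σα)² = (5/2)·16.8² = 705.6.
Deadweight loss = W^SO − W^NE = 455.81.

455.81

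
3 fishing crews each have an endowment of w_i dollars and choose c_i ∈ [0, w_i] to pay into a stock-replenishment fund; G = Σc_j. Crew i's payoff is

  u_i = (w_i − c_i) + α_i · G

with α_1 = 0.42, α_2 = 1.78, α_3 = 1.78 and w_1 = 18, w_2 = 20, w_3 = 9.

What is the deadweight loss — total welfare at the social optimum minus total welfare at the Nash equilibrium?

∂u_i/∂c_i = α_i − 1, so crew i contributes w_i if α_i > 1, else 0.
α_i > 1 for i ∈ {2, 3}; NE contributions (0, 20, 9), G = 29.
W^NE = Σw_i − G^NE + (Σα_i)·G^NE = 47 + 2.98·29 = 133.42.
Planner: ∂(Σu_j)/∂c_i = Σα_j − 1 = 2.98 > 0, so everyone contributes w_i; G^SO = 47, W^SO = 47 + 2.98·47 = 187.06.
Deadweight loss = 53.64.

53.64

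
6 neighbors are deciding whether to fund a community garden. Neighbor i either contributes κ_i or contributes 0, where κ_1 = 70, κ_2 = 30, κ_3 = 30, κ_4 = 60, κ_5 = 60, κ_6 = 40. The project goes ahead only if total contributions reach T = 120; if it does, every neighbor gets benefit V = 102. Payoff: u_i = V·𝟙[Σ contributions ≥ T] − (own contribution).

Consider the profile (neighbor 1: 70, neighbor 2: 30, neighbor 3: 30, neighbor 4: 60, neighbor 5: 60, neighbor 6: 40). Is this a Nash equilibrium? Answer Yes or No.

Total = 290 ≥ 120: provided.
Neighbor 1 (pledges 70, payoff 32): dropping to 0 → total 220, payoff 102. Profitable deviation.

No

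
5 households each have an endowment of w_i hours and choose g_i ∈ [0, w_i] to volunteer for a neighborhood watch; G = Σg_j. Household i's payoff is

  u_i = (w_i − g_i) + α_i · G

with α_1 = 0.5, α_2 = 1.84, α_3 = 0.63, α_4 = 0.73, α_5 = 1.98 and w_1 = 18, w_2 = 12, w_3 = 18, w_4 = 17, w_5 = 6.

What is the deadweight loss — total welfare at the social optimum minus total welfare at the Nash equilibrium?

∂u_i/∂g_i = α_i − 1, so household i contributes w_i if α_i > 1, else 0.
α_i > 1 for i ∈ {2, 5}; NE contributions (0, 12, 0, 0, 6), G = 18.
W^NE = Σw_i − G^NE + (Σα_i)·G^NE = 71 + 4.68·18 = 155.24.
Planner: ∂(Σu_j)/∂g_i = Σα_j − 1 = 4.68 > 0, so everyone contributes w_i; G^SO = 71, W^SO = 71 + 4.68·71 = 403.28.
Deadweight loss = 248.04.

248.04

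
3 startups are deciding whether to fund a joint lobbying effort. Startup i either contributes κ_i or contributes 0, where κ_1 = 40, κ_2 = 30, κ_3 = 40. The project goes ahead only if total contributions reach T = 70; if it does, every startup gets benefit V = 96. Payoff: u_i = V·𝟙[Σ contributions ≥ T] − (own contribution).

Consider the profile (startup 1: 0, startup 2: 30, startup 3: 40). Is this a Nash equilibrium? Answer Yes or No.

Yes

Total = 70 ≥ 70: provided.
Startup 1 (pledges 0, payoff 96): pledging 40 → total 110, payoff 56. No gain.
Startup 2 (pledges 30, payoff 66): dropping to 0 → total 40, payoff 0. No gain.
Startup 3 (pledges 40, payoff 56): dropping to 0 → total 30, payoff 0. No gain.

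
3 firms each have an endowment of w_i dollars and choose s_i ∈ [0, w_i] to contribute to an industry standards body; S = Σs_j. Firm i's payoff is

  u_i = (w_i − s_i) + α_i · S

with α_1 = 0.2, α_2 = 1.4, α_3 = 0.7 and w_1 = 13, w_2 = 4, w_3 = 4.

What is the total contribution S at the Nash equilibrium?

∂u_i/∂s_i = α_i − 1, so firm i contributes w_i if α_i > 1, else 0.
α_i > 1 for i ∈ {2}; NE contributions (0, 4, 0), S = 4.

4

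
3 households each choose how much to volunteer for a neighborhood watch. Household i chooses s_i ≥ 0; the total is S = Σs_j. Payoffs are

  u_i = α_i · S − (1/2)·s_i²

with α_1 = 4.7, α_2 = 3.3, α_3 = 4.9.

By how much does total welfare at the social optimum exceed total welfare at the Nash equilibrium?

111.7

Household i's FOC: ∂u_i/∂s_i = α_i − s_i = 0, so s_i* = α_i.
NE contributions = (4.7, 3.3, 4.9); S = 12.9.
W^NE = (Σα)·S − ½Σα_i² = 12.9² − ½·56.99 = 137.915.
Planner sets s_i = Σα_j = 12.9 for every i, so S^SO = 3·12.9 = 38.7.
W^SO = (Σα)·S^SO − ½·3·(Σα)² = (3/2)·12.9² = 249.615.
Deadweight loss = W^SO − W^NE = 111.7.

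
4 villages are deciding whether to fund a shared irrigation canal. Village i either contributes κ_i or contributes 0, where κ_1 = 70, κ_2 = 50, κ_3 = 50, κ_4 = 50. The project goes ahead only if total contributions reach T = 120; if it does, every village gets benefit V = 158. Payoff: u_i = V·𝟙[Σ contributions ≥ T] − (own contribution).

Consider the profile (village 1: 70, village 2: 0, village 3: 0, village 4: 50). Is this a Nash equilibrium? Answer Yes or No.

Yes

Total = 120 ≥ 120: provided.
Village 1 (pledges 70, payoff 88): dropping to 0 → total 50, payoff 0. No gain.
Village 2 (pledges 0, payoff 158): pledging 50 → total 170, payoff 108. No gain.
Village 3 (pledges 0, payoff 158): pledging 50 → total 170, payoff 108. No gain.
Village 4 (pledges 50, payoff 108): dropping to 0 → total 70, payoff 0. No gain.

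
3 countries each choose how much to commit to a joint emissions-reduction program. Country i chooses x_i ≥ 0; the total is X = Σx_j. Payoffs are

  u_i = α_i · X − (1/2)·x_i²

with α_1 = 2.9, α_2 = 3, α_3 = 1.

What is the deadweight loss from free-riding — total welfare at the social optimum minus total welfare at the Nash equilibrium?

33.01

Country i's FOC: ∂u_i/∂x_i = α_i − x_i = 0, so x_i* = α_i.
NE contributions = (2.9, 3, 1); X = 6.9.
W^NE = (Σα)·X − ½Σα_i² = 6.9² − ½·18.41 = 38.405.
Planner sets x_i = Σα_j = 6.9 for every i, so X^SO = 3·6.9 = 20.7.
W^SO = (Σα)·X^SO − ½·3·(Σα)² = (3/2)·6.9² = 71.415.
Deadweight loss = W^SO − W^NE = 33.01.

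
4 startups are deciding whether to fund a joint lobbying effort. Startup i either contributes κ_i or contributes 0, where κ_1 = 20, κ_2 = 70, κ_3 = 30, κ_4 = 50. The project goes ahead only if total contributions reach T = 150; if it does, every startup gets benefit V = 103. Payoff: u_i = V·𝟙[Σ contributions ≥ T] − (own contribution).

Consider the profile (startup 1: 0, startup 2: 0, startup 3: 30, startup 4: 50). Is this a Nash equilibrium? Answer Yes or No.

Total = 80 < 150: not provided.
Startup 1 (pledges 0, payoff 0): pledging 20 → total 100, payoff -20. No gain.
Startup 2 (pledges 0, payoff 0): pledging 70 → total 150, payoff 33. Profitable deviation.

No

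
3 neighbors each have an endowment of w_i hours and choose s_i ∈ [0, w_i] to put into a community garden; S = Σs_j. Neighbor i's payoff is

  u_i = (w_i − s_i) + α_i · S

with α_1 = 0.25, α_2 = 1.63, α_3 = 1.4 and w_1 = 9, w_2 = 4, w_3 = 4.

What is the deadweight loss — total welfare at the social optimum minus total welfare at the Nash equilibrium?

20.52

∂u_i/∂s_i = α_i − 1, so neighbor i contributes w_i if α_i > 1, else 0.
α_i > 1 for i ∈ {2, 3}; NE contributions (0, 4, 4), S = 8.
W^NE = Σw_i − S^NE + (Σα_i)·S^NE = 17 + 2.28·8 = 35.24.
Planner: ∂(Σu_j)/∂s_i = Σα_j − 1 = 2.28 > 0, so everyone contributes w_i; S^SO = 17, W^SO = 17 + 2.28·17 = 55.76.
Deadweight loss = 20.52.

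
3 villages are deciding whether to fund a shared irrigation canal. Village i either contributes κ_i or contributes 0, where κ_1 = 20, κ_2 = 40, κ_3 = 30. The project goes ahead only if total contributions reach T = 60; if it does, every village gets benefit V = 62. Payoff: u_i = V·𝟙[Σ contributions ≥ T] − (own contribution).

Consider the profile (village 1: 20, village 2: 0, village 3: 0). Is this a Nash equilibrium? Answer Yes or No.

No

Total = 20 < 60: not provided.
Village 1 (pledges 20, payoff -20): dropping to 0 → total 0, payoff 0. Profitable deviation.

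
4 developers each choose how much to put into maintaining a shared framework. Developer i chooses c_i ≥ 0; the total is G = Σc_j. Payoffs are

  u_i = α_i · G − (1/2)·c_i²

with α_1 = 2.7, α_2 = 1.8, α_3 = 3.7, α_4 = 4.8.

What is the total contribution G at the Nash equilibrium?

13

Developer i's FOC: ∂u_i/∂c_i = α_i − c_i = 0, so c_i* = α_i.
NE contributions = (2.7, 1.8, 3.7, 4.8); G = 13.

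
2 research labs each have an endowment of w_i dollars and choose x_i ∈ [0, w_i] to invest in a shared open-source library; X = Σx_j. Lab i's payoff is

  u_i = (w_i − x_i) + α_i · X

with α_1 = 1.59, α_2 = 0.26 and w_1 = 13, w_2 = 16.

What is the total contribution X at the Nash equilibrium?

13

∂u_i/∂x_i = α_i − 1, so lab i contributes w_i if α_i > 1, else 0.
α_i > 1 for i ∈ {1}; NE contributions (13, 0), X = 13.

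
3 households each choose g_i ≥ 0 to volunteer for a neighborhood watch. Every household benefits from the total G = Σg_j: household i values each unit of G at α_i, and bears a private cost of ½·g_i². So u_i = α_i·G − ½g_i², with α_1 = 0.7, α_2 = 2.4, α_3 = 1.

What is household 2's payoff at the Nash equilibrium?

6.96

Household i's FOC: ∂u_i/∂g_i = α_i − g_i = 0, so g_i* = α_i.
NE contributions = (0.7, 2.4, 1); G = 4.1.
u_2 = α_2·G − ½·(g_2)² = 2.4·4.1 − ½·2.4² = 6.96.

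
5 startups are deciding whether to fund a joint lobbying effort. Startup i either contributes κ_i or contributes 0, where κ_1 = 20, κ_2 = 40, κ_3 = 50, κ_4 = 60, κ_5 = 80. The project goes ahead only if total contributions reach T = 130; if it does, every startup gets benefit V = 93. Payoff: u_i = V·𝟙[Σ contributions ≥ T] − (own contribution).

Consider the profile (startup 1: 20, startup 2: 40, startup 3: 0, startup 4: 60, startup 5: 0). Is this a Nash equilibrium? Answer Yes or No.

Total = 120 < 130: not provided.
Startup 1 (pledges 20, payoff -20): dropping to 0 → total 100, payoff 0. Profitable deviation.

No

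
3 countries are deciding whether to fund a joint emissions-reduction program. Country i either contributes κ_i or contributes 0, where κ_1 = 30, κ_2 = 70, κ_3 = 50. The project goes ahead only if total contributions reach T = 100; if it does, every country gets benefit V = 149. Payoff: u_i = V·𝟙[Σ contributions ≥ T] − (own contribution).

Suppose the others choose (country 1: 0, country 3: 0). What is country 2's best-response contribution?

Others' total = 0. Even contributing 70 gives 70 < 100: no benefit either way.
Best response: 0.

0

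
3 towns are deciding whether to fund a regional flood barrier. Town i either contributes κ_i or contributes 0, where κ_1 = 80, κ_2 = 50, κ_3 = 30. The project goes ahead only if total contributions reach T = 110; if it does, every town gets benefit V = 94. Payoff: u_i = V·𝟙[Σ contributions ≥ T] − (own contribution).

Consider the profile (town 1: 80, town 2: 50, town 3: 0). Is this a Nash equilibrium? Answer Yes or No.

Yes

Total = 130 ≥ 110: provided.
Town 1 (pledges 80, payoff 14): dropping to 0 → total 50, payoff 0. No gain.
Town 2 (pledges 50, payoff 44): dropping to 0 → total 80, payoff 0. No gain.
Town 3 (pledges 0, payoff 94): pledging 30 → total 160, payoff 64. No gain.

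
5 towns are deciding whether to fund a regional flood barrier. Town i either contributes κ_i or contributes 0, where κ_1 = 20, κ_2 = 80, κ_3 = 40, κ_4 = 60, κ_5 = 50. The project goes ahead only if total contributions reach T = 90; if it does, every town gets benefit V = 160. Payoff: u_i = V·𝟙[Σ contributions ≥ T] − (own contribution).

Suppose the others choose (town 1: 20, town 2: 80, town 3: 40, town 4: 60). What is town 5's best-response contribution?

0

Others' total = 200 ≥ 90; contributing adds cost 50 for no extra benefit.
Best response: 0.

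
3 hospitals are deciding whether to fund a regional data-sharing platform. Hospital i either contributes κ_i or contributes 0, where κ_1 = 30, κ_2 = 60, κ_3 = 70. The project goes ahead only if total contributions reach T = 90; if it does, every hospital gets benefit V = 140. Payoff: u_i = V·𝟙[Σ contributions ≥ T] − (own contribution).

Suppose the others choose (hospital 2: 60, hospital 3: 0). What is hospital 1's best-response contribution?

30

Others' total = 60. Contributing 30 brings total to 90 ≥ 90: gain V − κ_1 = 110.
Best response: 30.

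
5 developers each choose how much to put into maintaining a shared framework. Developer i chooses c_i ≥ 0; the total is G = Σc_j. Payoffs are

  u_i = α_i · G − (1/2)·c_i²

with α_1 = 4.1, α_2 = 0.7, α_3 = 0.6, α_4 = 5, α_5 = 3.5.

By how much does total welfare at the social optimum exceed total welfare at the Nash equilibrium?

Developer i's FOC: ∂u_i/∂c_i = α_i − c_i = 0, so c_i* = α_i.
NE contributions = (4.1, 0.7, 0.6, 5, 3.5); G = 13.9.
W^NE = (Σα)·G − ½Σα_i² = 13.9² − ½·54.91 = 165.755.
Planner sets c_i = Σα_j = 13.9 for every i, so G^SO = 5·13.9 = 69.5.
W^SO = (Σα)·G^SO − ½·5·(Σα)² = (5/2)·13.9² = 483.025.
Deadweight loss = W^SO − W^NE = 317.27.

317.27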